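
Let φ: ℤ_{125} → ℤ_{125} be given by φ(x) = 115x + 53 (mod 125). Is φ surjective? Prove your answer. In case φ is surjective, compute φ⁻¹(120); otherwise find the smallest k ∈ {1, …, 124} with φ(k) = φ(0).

25

By definition, φ is surjective if every y in the codomain equals φ(x) for some x in the domain.
Since gcd(115, 125) = 5, we have 115x ≡ 0 (mod 5) for all x, so φ(x) ≡ 3 (mod 5).
But 0 ≢ 3 (mod 5), so 0 ∈ ℤ_{125} has no preimage. Therefore φ is not surjective.
Since φ is not surjective, we find the least positive k with φ(k) = φ(0): this means 115k ≡ 0 (mod 125), i.e. 125 ∣ 115k. Since gcd(115, 125) = 5, dividing through by 5 this holds exactly when 25 ∣ 23k, and as gcd(23, 25) = 1, exactly when 25 ∣ k.
The smallest positive such k is 25.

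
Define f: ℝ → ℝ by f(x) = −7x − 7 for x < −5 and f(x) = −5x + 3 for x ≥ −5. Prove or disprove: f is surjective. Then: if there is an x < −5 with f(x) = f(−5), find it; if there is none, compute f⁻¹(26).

-23/5

Both pieces are strictly decreasing (slopes −7 and −5), so each is injective on its own interval.
The left piece maps (−∞, −5) onto (28, ∞); the right piece maps [−5, ∞) onto (−∞, 28].
These images together cover ℝ, so f is surjective.
Because the two images are disjoint, no x < −5 has f(x) = f(−5), so we compute f⁻¹(26): 26 lies in (−∞, 28], so solve −5x + 3 = 26: x = (26 − 3)/(−5) = −23/5.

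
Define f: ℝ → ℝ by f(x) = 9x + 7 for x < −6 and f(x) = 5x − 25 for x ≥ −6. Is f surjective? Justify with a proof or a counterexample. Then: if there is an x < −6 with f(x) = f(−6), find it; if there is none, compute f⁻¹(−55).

Both pieces are strictly increasing (slopes 9 and 5), so each is injective on its own interval.
The left piece maps (−∞, −6) onto (−∞, −47); the right piece maps [−6, ∞) onto [−55, ∞).
The union (−∞, −47) ∪ [−55, ∞) covers ℝ, so f is surjective.
For the follow-up: the images overlap, so an x < −6 with f(x) = f(−6) exists. f(−6) = −55; solving 9x + 7 = −55 for x < −6 gives x = (−55 − 7)/9 = −62/9.

-62/9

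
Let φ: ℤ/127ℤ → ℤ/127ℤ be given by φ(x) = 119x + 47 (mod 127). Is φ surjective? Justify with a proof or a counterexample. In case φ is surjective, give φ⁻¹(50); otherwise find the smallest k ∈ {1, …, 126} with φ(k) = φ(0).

Since gcd(119, 127) = 1, 119 is invertible modulo 127. Euclid's algorithm: 127 = 1·119 + 8, 119 = 14·8 + 7, 8 = 1·7 + 1; back-substituting gives 1 = 111·119 − 104·127, so 119⁻¹ ≡ 111 (mod 127).
Then y ↦ 111(y − 47) is a two-sided inverse to φ, so every y ∈ ℤ/127ℤ has a preimage.
So φ is surjective.
Since φ is surjective, we find φ⁻¹(50): we need 119x ≡ 50 − 47 ≡ 3 (mod 127). Using 119⁻¹ = 111: x ≡ 111·3 = 333 = 2·127 + 79, so x = 79.
Check: φ(79) = 119·79 + 47 = 9448 = 74·127 + 50 ≡ 50 (mod 127).

79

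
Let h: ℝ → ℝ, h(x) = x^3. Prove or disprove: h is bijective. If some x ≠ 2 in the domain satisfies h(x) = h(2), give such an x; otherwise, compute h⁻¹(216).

6

On ℝ, x ↦ x^3 is strictly increasing (injective) and for any y ∈ ℝ the 3rd root y^{1/3} lies in ℝ (surjective). So h is bijective.
Since x ↦ x^3 is strictly increasing on ℝ, it is injective there, so no x ≠ 2 in the domain has h(x) = h(2). We therefore compute h⁻¹(216) = 216^{1/3} = 6 (indeed 6^3 = 216).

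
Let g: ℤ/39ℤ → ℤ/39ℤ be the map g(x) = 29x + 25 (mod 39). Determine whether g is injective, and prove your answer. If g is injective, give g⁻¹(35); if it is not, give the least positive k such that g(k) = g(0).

If g(u) = g(v), then 29u ≡ 29v (mod 39). Because gcd(29, 39) = 1, we may cancel 29 to get u ≡ v (mod 39).
So g is injective.
We now compute 29⁻¹ mod 39 explicitly. Euclid's algorithm: 39 = 1·29 + 10, 29 = 2·10 + 9, 10 = 1·9 + 1; back-substituting gives 1 = 35·29 − 26·39, so 29⁻¹ ≡ 35 (mod 39).
Since g is injective, we find g⁻¹(35): we need 29x ≡ 35 − 25 ≡ 10 (mod 39). Using 29⁻¹ = 35: x ≡ 35·10 = 350 = 8·39 + 38, so x = 38.
Check: g(38) = 29·38 + 25 = 1127 = 28·39 + 35 ≡ 35 (mod 39).

38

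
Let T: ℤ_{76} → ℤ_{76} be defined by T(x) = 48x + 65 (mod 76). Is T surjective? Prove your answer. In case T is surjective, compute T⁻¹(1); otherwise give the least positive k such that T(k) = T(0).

19

By definition, T is surjective if every y in the codomain equals T(x) for some x in the domain.
Since gcd(48, 76) = 4, we have 48x ≡ 0 (mod 4) for all x, so T(x) ≡ 1 (mod 4).
But 0 ≢ 1 (mod 4), so 0 ∈ ℤ_{76} has no preimage. Thus T is not surjective.
Since T is not surjective, we find the least positive k with T(k) = T(0): this means 48k ≡ 0 (mod 76), i.e. 76 ∣ 48k. Since gcd(48, 76) = 4, dividing through by 4 this holds exactly when 19 ∣ 12k, and as gcd(12, 19) = 1, exactly when 19 ∣ k.
The smallest positive such k is 19.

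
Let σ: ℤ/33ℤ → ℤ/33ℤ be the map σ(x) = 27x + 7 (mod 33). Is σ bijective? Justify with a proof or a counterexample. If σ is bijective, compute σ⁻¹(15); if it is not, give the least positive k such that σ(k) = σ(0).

11

We have gcd(27, 33) = 3 > 1. Taking x_1 = 0 and x_2 = 11: σ(0) = 7 and σ(11) = 27·11 + 7 = 304 ≡ 7 (mod 33).
So σ(0) = σ(11) while 0 ≠ 11, hence σ is not injective, hence not bijective.
Since σ is not bijective, we find the least positive k with σ(k) = σ(0): this means 27k ≡ 0 (mod 33), i.e. 33 ∣ 27k. Since gcd(27, 33) = 3, dividing through by 3 this holds exactly when 11 ∣ 9k, and as gcd(9, 11) = 1, exactly when 11 ∣ k.
The smallest positive such k is 11.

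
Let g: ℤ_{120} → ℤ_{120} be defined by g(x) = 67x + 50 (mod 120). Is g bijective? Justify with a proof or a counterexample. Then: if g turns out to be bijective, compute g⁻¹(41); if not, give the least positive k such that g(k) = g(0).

93

Recall: injectivity means: for all x_1, x_2 in the domain, g(x_1) = g(x_2) implies x_1 = x_2.
If g(x_1) = g(x_2), then 67x_1 ≡ 67x_2 (mod 120). Because gcd(67, 120) = 1, we may cancel 67 to get x_1 ≡ x_2 (mod 120).
We now compute 67⁻¹ mod 120 explicitly. Euclid's algorithm: 120 = 1·67 + 53, 67 = 1·53 + 14, 53 = 3·14 + 11, 14 = 1·11 + 3, 11 = 3·3 + 2, 3 = 1·2 + 1; back-substituting gives 1 = 43·67 − 24·120, so 67⁻¹ ≡ 43 (mod 120).
For any y ∈ ℤ_{120}, x = 43(y − 50) mod 120 satisfies g(x) = 67·43(y − 50) + 50 ≡ y (since 67·43 ≡ 1 mod 120). So every y has a preimage.
Thus g is bijective.
Since g is bijective, we find g⁻¹(41): we need 67x ≡ 41 − 50 ≡ 111 (mod 120). Using 67⁻¹ = 43: x ≡ 43·111 = 4773 = 39·120 + 93, so x = 93.
Check: g(93) = 67·93 + 50 = 6281 = 52·120 + 41 ≡ 41 (mod 120).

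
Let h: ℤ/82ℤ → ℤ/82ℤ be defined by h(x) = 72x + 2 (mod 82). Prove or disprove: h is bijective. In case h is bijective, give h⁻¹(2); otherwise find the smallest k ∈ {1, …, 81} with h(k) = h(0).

We have gcd(72, 82) = 2 > 1. Taking s = 0 and t = 41: h(0) = 2 and h(41) = 72·41 + 2 = 2954 ≡ 2 (mod 82).
So h(0) = h(41) while 0 ≠ 41, therefore h is not injective, hence not bijective.
Since h is not bijective, we find the least positive k with h(k) = h(0): this means 72k ≡ 0 (mod 82), i.e. 82 ∣ 72k. Since gcd(72, 82) = 2, dividing through by 2 this holds exactly when 41 ∣ 36k, and as gcd(36, 41) = 1, exactly when 41 ∣ k.
The smallest positive such k is 41.

41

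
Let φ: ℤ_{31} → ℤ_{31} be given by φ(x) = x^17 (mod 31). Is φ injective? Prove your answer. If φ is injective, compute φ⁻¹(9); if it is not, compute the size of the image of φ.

Since 31 is prime, the nonzero elements of ℤ_{31} form a cyclic group of order 30.
As gcd(17, 30) = 1, raising to the 17th power is a bijection on this group: if u^17 ≡ v^17 then (uv^{−1})^17 = 1, and the only element of order dividing gcd(17, 30) = 1 is 1, so u = v.
With φ(0) = 0 this makes φ injective on all of ℤ_{31}, hence bijective (finite equal-size domain and codomain). In particular φ is injective.
Since φ is injective, we find the preimage of 9. The inverse of x ↦ x^17 on (ℤ_{31})^× is x ↦ x^23, because 17·23 = 391 = 13·30 + 1 ≡ 1 (mod 30) and x^{30} = 1 for x ≠ 0 (Fermat). So φ⁻¹(9) = 9^23 mod 31.
Repeated squaring mod 31: 9^1 ≡ 9, 9^2 ≡ 9² = 81 ≡ 19, 9^4 ≡ 19² = 361 ≡ 20, 9^8 ≡ 20² = 400 ≡ 28, 9^16 ≡ 28² = 784 ≡ 9. Since 23 = 16 + 4 + 2 + 1, 9^23 ≡ 9·20·19·9: 9·20 = 180 ≡ 25, then 25·19 = 475 ≡ 10, then 10·9 = 90 ≡ 28. So 9^23 ≡ 28 (mod 31).
Hence φ⁻¹(9) = 28.

28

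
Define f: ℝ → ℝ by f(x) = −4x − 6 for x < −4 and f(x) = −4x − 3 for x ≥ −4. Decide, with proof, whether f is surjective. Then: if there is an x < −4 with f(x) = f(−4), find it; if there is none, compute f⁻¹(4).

-19/4

Both pieces are strictly decreasing (slopes −4 and −4), so each is injective on its own interval.
The left piece maps (−∞, −4) onto (10, ∞); the right piece maps [−4, ∞) onto (−∞, 13].
The union (10, ∞) ∪ (−∞, 13] covers ℝ, so f is surjective.
For the follow-up: the images overlap, so an x < −4 with f(x) = f(−4) exists. f(−4) = 13; solving −4x − 6 = 13 for x < −4 gives x = (13 + 6)/(−4) = −19/4.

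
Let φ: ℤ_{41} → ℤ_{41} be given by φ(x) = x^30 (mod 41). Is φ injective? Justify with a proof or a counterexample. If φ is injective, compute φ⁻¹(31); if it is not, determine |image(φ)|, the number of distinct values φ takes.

5

φ(1) = 1^30 = 1.
φ(4): Repeated squaring mod 41: 4^1 ≡ 4, 4^2 ≡ 4² = 16, 4^4 ≡ 16² = 256 ≡ 10, 4^8 ≡ 10² = 100 ≡ 18, 4^16 ≡ 18² = 324 ≡ 37. Since 30 = 16 + 8 + 4 + 2, 4^30 ≡ 37·18·10·16: 37·18 = 666 ≡ 10, then 10·10 = 100 ≡ 18, then 18·16 = 288 ≡ 1. So 4^30 ≡ 1 (mod 41).
So φ(1) = φ(4) = 1 while 1 ≠ 4, hence φ is not injective.
Since φ is not injective, we determine |image(φ)|. Computing x^30 mod 41 for each x (by repeated squaring, reducing mod 41 at every step), the values φ(0), φ(1), …, φ(40) are: 0, 1, 40, 32, 1, 40, 9, 32, 40, 40, 1, 32, 32, 32, 9, 9, 1, 9, 1, 9, 40, 40, 9, 1, 9, 1, 9, 9, 32, 32, 32, 1, 40, 40, 32, 9, 40, 1, 32, 40, 1.
The distinct values are {0, 1, 9, 32, 40}; there are 5 of them.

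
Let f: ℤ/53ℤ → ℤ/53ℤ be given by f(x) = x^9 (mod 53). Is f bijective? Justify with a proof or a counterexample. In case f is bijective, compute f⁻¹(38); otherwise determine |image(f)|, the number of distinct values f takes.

17

Since 53 is prime, the nonzero elements of ℤ/53ℤ form a cyclic group of order 52.
As gcd(9, 52) = 1, raising to the 9th power is a bijection on this group: if s^9 ≡ t^9 then (st^{−1})^9 = 1, and the only element of order dividing gcd(9, 52) = 1 is 1, so s = t.
With f(0) = 0 this makes f injective on all of ℤ/53ℤ, hence bijective (finite equal-size domain and codomain). In particular f is bijective.
Since f is bijective, we find the preimage of 38. The inverse of x ↦ x^9 on (ℤ/53ℤ)^× is x ↦ x^29, because 9·29 = 261 = 5·52 + 1 ≡ 1 (mod 52) and x^{52} = 1 for x ≠ 0 (Fermat). So f⁻¹(38) = 38^29 mod 53.
Repeated squaring mod 53: 38^1 ≡ 38, 38^2 ≡ 38² = 1444 ≡ 13, 38^4 ≡ 13² = 169 ≡ 10, 38^8 ≡ 10² = 100 ≡ 47, 38^16 ≡ 47² = 2209 ≡ 36. Since 29 = 16 + 8 + 4 + 1, 38^29 ≡ 36·47·10·38: 36·47 = 1692 ≡ 49, then 49·10 = 490 ≡ 13, then 13·38 = 494 ≡ 17. So 38^29 ≡ 17 (mod 53).
Hence f⁻¹(38) = 17.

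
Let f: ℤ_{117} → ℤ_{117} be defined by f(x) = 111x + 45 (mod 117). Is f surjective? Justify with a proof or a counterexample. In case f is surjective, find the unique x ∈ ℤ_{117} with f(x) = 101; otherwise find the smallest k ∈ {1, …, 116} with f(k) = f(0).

By definition, surjectivity means every element of the codomain has a preimage under f.
Since gcd(111, 117) = 3, we have 111x ≡ 0 (mod 3) for all x, so f(x) ≡ 0 (mod 3).
But 1 ≢ 0 (mod 3), so 1 ∈ ℤ_{117} has no preimage. Therefore f is not surjective.
Since f is not surjective, we find the least positive k with f(k) = f(0): this means 111k ≡ 0 (mod 117), i.e. 117 ∣ 111k. Since gcd(111, 117) = 3, dividing through by 3 this holds exactly when 39 ∣ 37k, and as gcd(37, 39) = 1, exactly when 39 ∣ k.
The smallest positive such k is 39.

39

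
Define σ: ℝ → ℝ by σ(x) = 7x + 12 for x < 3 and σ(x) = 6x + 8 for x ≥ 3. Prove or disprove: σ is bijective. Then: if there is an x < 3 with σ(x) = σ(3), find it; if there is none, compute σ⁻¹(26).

2

Both pieces are strictly increasing (slopes 7 and 6), so each is injective on its own interval.
The left piece maps (−∞, 3) onto (−∞, 33); the right piece maps [3, ∞) onto [26, ∞).
These images overlap. In particular σ(3) = 26 (right piece), and solving 7x + 12 = 26 on the left piece gives x = 2 < 3.
So σ(2) = σ(3) with 2 ≠ 3, and σ is not injective, hence not bijective. This x = 2 is the requested value below 3.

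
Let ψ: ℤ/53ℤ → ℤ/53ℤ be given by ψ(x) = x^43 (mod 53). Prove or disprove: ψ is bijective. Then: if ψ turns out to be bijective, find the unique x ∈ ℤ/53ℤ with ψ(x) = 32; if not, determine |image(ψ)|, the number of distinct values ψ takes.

Since 53 is prime, the nonzero elements of ℤ/53ℤ form a cyclic group of order 52.
As gcd(43, 52) = 1, raising to the 43rd power is a bijection on this group: if a^43 ≡ b^43 then (ab^{−1})^43 = 1, and the only element of order dividing gcd(43, 52) = 1 is 1, so a = b.
With ψ(0) = 0 this makes ψ injective on all of ℤ/53ℤ, hence bijective (finite equal-size domain and codomain). In particular ψ is bijective.
Since ψ is bijective, we find the preimage of 32. The inverse of x ↦ x^43 on (ℤ/53ℤ)^× is x ↦ x^23, because 43·23 = 989 = 19·52 + 1 ≡ 1 (mod 52) and x^{52} = 1 for x ≠ 0 (Fermat). So ψ⁻¹(32) = 32^23 mod 53.
Repeated squaring mod 53: 32^1 ≡ 32, 32^2 ≡ 32² = 1024 ≡ 17, 32^4 ≡ 17² = 289 ≡ 24, 32^8 ≡ 24² = 576 ≡ 46, 32^16 ≡ 46² = 2116 ≡ 49. Since 23 = 16 + 4 + 2 + 1, 32^23 ≡ 49·24·17·32: 49·24 = 1176 ≡ 10, then 10·17 = 170 ≡ 11, then 11·32 = 352 ≡ 34. So 32^23 ≡ 34 (mod 53).
Hence ψ⁻¹(32) = 34.

34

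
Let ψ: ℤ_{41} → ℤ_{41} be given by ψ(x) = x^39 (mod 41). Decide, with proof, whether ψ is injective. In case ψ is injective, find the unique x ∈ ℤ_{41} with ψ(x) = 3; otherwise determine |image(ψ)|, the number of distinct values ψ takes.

14

Since 41 is prime, the nonzero elements of ℤ_{41} form a cyclic group of order 40.
As gcd(39, 40) = 1, raising to the 39th power is a bijection on this group: if s^39 ≡ t^39 then (st^{−1})^39 = 1, and the only element of order dividing gcd(39, 40) = 1 is 1, so s = t.
With ψ(0) = 0 this makes ψ injective on all of ℤ_{41}, hence bijective (finite equal-size domain and codomain). In particular ψ is injective.
Since ψ is injective, we find the preimage of 3. The inverse of x ↦ x^39 on (ℤ_{41})^× is x ↦ x^39, because 39·39 = 1521 = 38·40 + 1 ≡ 1 (mod 40) and x^{40} = 1 for x ≠ 0 (Fermat). So ψ⁻¹(3) = 3^39 mod 41.
Repeated squaring mod 41: 3^1 ≡ 3, 3^2 ≡ 3² = 9, 3^4 ≡ 9² = 81 ≡ 40, 3^8 ≡ 40² = 1600 ≡ 1, 3^16 ≡ 1² = 1, 3^32 ≡ 1² = 1. Since 39 = 32 + 4 + 2 + 1, 3^39 ≡ 1·40·9·3: 1·40 = 40, then 40·9 = 360 ≡ 32, then 32·3 = 96 ≡ 14. So 3^39 ≡ 14 (mod 41).
Hence ψ⁻¹(3) = 14.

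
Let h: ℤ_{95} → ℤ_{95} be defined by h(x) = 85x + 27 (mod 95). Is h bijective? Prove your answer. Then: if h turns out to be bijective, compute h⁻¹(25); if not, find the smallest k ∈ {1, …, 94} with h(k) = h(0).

19

We have gcd(85, 95) = 5 > 1. Taking a = 0 and b = 19: h(0) = 27 and h(19) = 85·19 + 27 = 1642 ≡ 27 (mod 95).
So h(0) = h(19) while 0 ≠ 19, hence h is not injective, hence not bijective.
Since h is not bijective, we find the least positive k with h(k) = h(0): this means 85k ≡ 0 (mod 95), i.e. 95 ∣ 85k. Since gcd(85, 95) = 5, dividing through by 5 this holds exactly when 19 ∣ 17k, and as gcd(17, 19) = 1, exactly when 19 ∣ k.
The smallest positive such k is 19.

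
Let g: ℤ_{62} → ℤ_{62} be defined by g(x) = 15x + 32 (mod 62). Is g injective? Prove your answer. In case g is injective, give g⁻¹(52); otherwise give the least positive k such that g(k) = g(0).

Suppose g(u) = g(v) in ℤ_{62}. Then 15u + 32 ≡ 15v + 32 (mod 62), hence 15(u − v) ≡ 0 (mod 62).
Since gcd(15, 62) = 1, 15 is invertible modulo 62, hence u − v ≡ 0 (mod 62), i.e. u = v.
Thus g is injective.
We now compute 15⁻¹ mod 62 explicitly. Euclid's algorithm: 62 = 4·15 + 2, 15 = 7·2 + 1; back-substituting gives 1 = 29·15 − 7·62, so 15⁻¹ ≡ 29 (mod 62).
Since g is injective, we find g⁻¹(52): we need 15x ≡ 52 − 32 ≡ 20 (mod 62). Using 15⁻¹ = 29: x ≡ 29·20 = 580 = 9·62 + 22, so x = 22.
Check: g(22) = 15·22 + 32 = 362 = 5·62 + 52 ≡ 52 (mod 62).

22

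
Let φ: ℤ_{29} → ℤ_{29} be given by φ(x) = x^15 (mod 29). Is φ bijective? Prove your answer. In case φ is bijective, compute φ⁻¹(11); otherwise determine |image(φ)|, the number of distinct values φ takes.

18

Since 29 is prime, the nonzero elements of ℤ_{29} form a cyclic group of order 28.
As gcd(15, 28) = 1, raising to the 15th power is a bijection on this group: if u^15 ≡ v^15 then (uv^{−1})^15 = 1, and the only element of order dividing gcd(15, 28) = 1 is 1, so u = v.
With φ(0) = 0 this makes φ injective on all of ℤ_{29}, hence bijective (finite equal-size domain and codomain). In particular φ is bijective.
Since φ is bijective, we find the preimage of 11. The inverse of x ↦ x^15 on (ℤ_{29})^× is x ↦ x^15, because 15·15 = 225 = 8·28 + 1 ≡ 1 (mod 28) and x^{28} = 1 for x ≠ 0 (Fermat). So φ⁻¹(11) = 11^15 mod 29.
Repeated squaring mod 29: 11^1 ≡ 11, 11^2 ≡ 11² = 121 ≡ 5, 11^4 ≡ 5² = 25, 11^8 ≡ 25² = 625 ≡ 16. Since 15 = 8 + 4 + 2 + 1, 11^15 ≡ 16·25·5·11: 16·25 = 400 ≡ 23, then 23·5 = 115 ≡ 28, then 28·11 = 308 ≡ 18. So 11^15 ≡ 18 (mod 29).
Hence φ⁻¹(11) = 18.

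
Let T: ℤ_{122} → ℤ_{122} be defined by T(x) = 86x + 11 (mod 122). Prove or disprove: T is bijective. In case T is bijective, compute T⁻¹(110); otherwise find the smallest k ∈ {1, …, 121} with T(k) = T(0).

We have gcd(86, 122) = 2 > 1. Taking a = 0 and b = 61: T(0) = 11 and T(61) = 86·61 + 11 = 5257 ≡ 11 (mod 122).
So T(0) = T(61) while 0 ≠ 61, therefore T is not injective, hence not bijective.
Since T is not bijective, we find the least positive k with T(k) = T(0): this means 86k ≡ 0 (mod 122), i.e. 122 ∣ 86k. Since gcd(86, 122) = 2, dividing through by 2 this holds exactly when 61 ∣ 43k, and as gcd(43, 61) = 1, exactly when 61 ∣ k.
The smallest positive such k is 61.

61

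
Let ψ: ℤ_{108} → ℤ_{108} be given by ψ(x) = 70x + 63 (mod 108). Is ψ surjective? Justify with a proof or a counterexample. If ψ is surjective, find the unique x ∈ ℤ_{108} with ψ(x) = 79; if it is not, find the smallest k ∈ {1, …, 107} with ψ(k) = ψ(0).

Recall that surjectivity means every element of the codomain has a preimage under ψ.
Since gcd(70, 108) = 2, we have 70x ≡ 0 (mod 2) for all x, so ψ(x) ≡ 1 (mod 2).
But 0 ≢ 1 (mod 2), so 0 ∈ ℤ_{108} has no preimage. So ψ is not surjective.
Since ψ is not surjective, we find the least positive k with ψ(k) = ψ(0): this means 70k ≡ 0 (mod 108), i.e. 108 ∣ 70k. Since gcd(70, 108) = 2, dividing through by 2 this holds exactly when 54 ∣ 35k, and as gcd(35, 54) = 1, exactly when 54 ∣ k.
The smallest positive such k is 54.

54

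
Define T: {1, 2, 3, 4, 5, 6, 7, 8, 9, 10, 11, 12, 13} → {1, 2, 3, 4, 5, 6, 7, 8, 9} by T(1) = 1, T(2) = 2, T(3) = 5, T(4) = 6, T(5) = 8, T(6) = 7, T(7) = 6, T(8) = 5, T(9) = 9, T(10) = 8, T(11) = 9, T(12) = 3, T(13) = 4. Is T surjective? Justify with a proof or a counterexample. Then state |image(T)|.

Every element of the codomain has a preimage: 1 = T(1), 2 = T(2), 3 = T(12), 4 = T(13), 5 = T(3), 6 = T(4), 7 = T(6), 8 = T(5), 9 = T(9).
Thus T is surjective.
The image of T is {1, 2, 3, 4, 5, 6, 7, 8, 9}, which has 9 elements.

9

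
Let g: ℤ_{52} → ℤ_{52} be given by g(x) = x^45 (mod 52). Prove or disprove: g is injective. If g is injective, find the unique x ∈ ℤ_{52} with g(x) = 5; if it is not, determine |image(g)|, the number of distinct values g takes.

g(2): Repeated squaring mod 52: 2^1 ≡ 2, 2^2 ≡ 2² = 4, 2^4 ≡ 4² = 16, 2^8 ≡ 16² = 256 ≡ 48, 2^16 ≡ 48² = 2304 ≡ 16, 2^32 ≡ 16² = 256 ≡ 48. Since 45 = 32 + 8 + 4 + 1, 2^45 ≡ 48·48·16·2: 48·48 = 2304 ≡ 16, then 16·16 = 256 ≡ 48, then 48·2 = 96 ≡ 44. So 2^45 ≡ 44 (mod 52).
g(6): Repeated squaring mod 52: 6^1 ≡ 6, 6^2 ≡ 6² = 36, 6^4 ≡ 36² = 1296 ≡ 48, 6^8 ≡ 48² = 2304 ≡ 16, 6^16 ≡ 16² = 256 ≡ 48, 6^32 ≡ 48² = 2304 ≡ 16. Since 45 = 32 + 8 + 4 + 1, 6^45 ≡ 16·16·48·6: 16·16 = 256 ≡ 48, then 48·48 = 2304 ≡ 16, then 16·6 = 96 ≡ 44. So 6^45 ≡ 44 (mod 52).
So g(2) = g(6) = 44 while 2 ≠ 6, therefore g is not injective.
Since g is not injective, we determine |image(g)|. Computing x^45 mod 52 for each x (by repeated squaring, reducing mod 52 at every step), the values g(0), g(1), …, g(51) are: 0, 1, 44, 27, 12, 5, 44, 47, 8, 1, 12, 47, 12, 13, 40, 31, 40, 25, 44, 31, 8, 21, 40, 51, 8, 25, 0, 27, 44, 1, 12, 31, 44, 21, 8, 27, 12, 21, 12, 39, 40, 5, 40, 51, 44, 5, 8, 47, 40, 25, 8, 51.
The distinct values are {0, 1, 5, 8, 12, 13, 21, 25, 27, 31, 39, 40, 44, 47, 51}; there are 15 of them.

15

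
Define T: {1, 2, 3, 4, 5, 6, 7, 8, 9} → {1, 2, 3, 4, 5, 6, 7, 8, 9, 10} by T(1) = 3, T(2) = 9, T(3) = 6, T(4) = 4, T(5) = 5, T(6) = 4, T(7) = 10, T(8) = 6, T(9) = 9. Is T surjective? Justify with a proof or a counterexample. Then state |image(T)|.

6

No element maps to 1, so T is not surjective.
The image of T is {3, 4, 5, 6, 9, 10}, which has 6 elements.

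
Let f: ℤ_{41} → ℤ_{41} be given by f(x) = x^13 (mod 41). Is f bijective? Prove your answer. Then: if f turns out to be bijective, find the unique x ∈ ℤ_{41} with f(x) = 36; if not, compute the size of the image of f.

Since 41 is prime, the nonzero elements of ℤ_{41} form a cyclic group of order 40.
As gcd(13, 40) = 1, raising to the 13th power is a bijection on this group: if u^13 ≡ v^13 then (uv^{−1})^13 = 1, and the only element of order dividing gcd(13, 40) = 1 is 1, so u = v.
With f(0) = 0 this makes f injective on all of ℤ_{41}, hence bijective (finite equal-size domain and codomain). In particular f is bijective.
Since f is bijective, we find the preimage of 36. The inverse of x ↦ x^13 on (ℤ_{41})^× is x ↦ x^37, because 13·37 = 481 = 12·40 + 1 ≡ 1 (mod 40) and x^{40} = 1 for x ≠ 0 (Fermat). So f⁻¹(36) = 36^37 mod 41.
Repeated squaring mod 41: 36^1 ≡ 36, 36^2 ≡ 36² = 1296 ≡ 25, 36^4 ≡ 25² = 625 ≡ 10, 36^8 ≡ 10² = 100 ≡ 18, 36^16 ≡ 18² = 324 ≡ 37, 36^32 ≡ 37² = 1369 ≡ 16. Since 37 = 32 + 4 + 1, 36^37 ≡ 16·10·36: 16·10 = 160 ≡ 37, then 37·36 = 1332 ≡ 20. So 36^37 ≡ 20 (mod 41).
Hence f⁻¹(36) = 20.

20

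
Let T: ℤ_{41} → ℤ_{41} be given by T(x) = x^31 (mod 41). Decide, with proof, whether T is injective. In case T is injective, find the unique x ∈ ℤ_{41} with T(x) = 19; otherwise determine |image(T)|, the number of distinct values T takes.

Since 41 is prime, the nonzero elements of ℤ_{41} form a cyclic group of order 40.
As gcd(31, 40) = 1, raising to the 31st power is a bijection on this group: if x_1^31 ≡ x_2^31 then (x_1x_2^{−1})^31 = 1, and the only element of order dividing gcd(31, 40) = 1 is 1, so x_1 = x_2.
With T(0) = 0 this makes T injective on all of ℤ_{41}, hence bijective (finite equal-size domain and codomain). In particular T is injective.
Since T is injective, we find the preimage of 19. The inverse of x ↦ x^31 on (ℤ_{41})^× is x ↦ x^31, because 31·31 = 961 = 24·40 + 1 ≡ 1 (mod 40) and x^{40} = 1 for x ≠ 0 (Fermat). So T⁻¹(19) = 19^31 mod 41.
Repeated squaring mod 41: 19^1 ≡ 19, 19^2 ≡ 19² = 361 ≡ 33, 19^4 ≡ 33² = 1089 ≡ 23, 19^8 ≡ 23² = 529 ≡ 37, 19^16 ≡ 37² = 1369 ≡ 16. Since 31 = 16 + 8 + 4 + 2 + 1, 19^31 ≡ 16·37·23·33·19: 16·37 = 592 ≡ 18, then 18·23 = 414 ≡ 4, then 4·33 = 132 ≡ 9, then 9·19 = 171 ≡ 7. So 19^31 ≡ 7 (mod 41).
Hence T⁻¹(19) = 7.

7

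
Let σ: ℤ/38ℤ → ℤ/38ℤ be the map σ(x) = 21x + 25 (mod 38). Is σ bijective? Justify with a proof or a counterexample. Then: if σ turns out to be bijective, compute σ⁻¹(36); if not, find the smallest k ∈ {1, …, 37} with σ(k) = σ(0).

If σ(u) = σ(v), then 21u ≡ 21v (mod 38). Because gcd(21, 38) = 1, we may cancel 21 to get u ≡ v (mod 38).
We now compute 21⁻¹ mod 38 explicitly. Euclid's algorithm: 38 = 1·21 + 17, 21 = 1·17 + 4, 17 = 4·4 + 1; back-substituting gives 1 = 29·21 − 16·38, so 21⁻¹ ≡ 29 (mod 38).
Then y ↦ 29(y − 25) is a two-sided inverse to σ, so every y ∈ ℤ/38ℤ has a preimage.
Thus σ is bijective.
Since σ is bijective, we find σ⁻¹(36): we need 21x ≡ 36 − 25 ≡ 11 (mod 38). Using 21⁻¹ = 29: x ≡ 29·11 = 319 = 8·38 + 15, so x = 15.
Check: σ(15) = 21·15 + 25 = 340 = 8·38 + 36 ≡ 36 (mod 38).

15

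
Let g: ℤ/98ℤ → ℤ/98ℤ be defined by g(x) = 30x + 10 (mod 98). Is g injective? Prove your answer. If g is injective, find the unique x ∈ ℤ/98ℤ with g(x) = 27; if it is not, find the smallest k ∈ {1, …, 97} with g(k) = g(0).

49

We have gcd(30, 98) = 2 > 1. Taking u = 0 and v = 49: g(0) = 10 and g(49) = 30·49 + 10 = 1480 ≡ 10 (mod 98).
So g(0) = g(49) while 0 ≠ 49, so g is not injective.
Since g is not injective, we find the least positive k with g(k) = g(0): this means 30k ≡ 0 (mod 98), i.e. 98 ∣ 30k. Since gcd(30, 98) = 2, dividing through by 2 this holds exactly when 49 ∣ 15k, and as gcd(15, 49) = 1, exactly when 49 ∣ k.
The smallest positive such k is 49.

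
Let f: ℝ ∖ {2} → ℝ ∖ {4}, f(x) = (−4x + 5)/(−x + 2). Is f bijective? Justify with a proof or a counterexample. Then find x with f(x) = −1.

Suppose f(a) = f(b). Cross-multiplying: (−4a + 5)(−b + 2) = (−4b + 5)(−a + 2).
Expanding both sides and cancelling the symmetric terms leaves −3·(a − b) = 0. Since −3 ≠ 0, a = b. So f is injective.
For any y ≠ 4, solving y(−x + 2) = −4x + 5 for x gives a well-defined x ≠ 2. So f is surjective.
Thus f is bijective.
Solving f(x) = −1: cross-multiplying gives −4x + 5 = −1(−x + 2), which rearranges to −5x = −7, so x = 7/5.

7/5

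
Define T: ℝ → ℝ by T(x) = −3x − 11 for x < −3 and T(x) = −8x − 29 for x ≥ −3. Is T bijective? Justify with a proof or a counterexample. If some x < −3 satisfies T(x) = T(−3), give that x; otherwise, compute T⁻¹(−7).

-11/4

Both pieces are strictly decreasing (slopes −3 and −8), so each is injective on its own interval.
The left piece maps (−∞, −3) onto (−2, ∞); the right piece maps [−3, ∞) onto (−∞, −5].
The images leave a gap (−2 has no preimage), so T is not surjective, hence not bijective.
Because the two images are disjoint, no x < −3 has T(x) = T(−3), so we compute T⁻¹(−7): −7 lies in (−∞, −5], so solve −8x − 29 = −7: x = (−7 + 29)/(−8) = −11/4.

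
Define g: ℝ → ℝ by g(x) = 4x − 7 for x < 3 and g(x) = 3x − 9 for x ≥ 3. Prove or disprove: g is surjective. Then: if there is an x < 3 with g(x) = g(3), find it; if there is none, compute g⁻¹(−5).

Both pieces are strictly increasing (slopes 4 and 3), so each is injective on its own interval.
The left piece maps (−∞, 3) onto (−∞, 5); the right piece maps [3, ∞) onto [0, ∞).
The union (−∞, 5) ∪ [0, ∞) covers ℝ, so g is surjective.
For the follow-up: the images overlap, so an x < 3 with g(x) = g(3) exists. g(3) = 0; solving 4x − 7 = 0 for x < 3 gives x = (0 + 7)/4 = 7/4.

7/4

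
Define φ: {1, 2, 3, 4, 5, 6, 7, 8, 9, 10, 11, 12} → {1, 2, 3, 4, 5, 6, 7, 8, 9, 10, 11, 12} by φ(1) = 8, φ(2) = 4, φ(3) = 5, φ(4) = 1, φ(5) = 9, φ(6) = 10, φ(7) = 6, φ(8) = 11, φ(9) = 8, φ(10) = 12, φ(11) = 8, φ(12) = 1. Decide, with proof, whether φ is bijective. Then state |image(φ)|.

9

φ(1) = 8 = φ(9) with 1 ≠ 9, so φ is not injective, hence not bijective.
The image of φ is {1, 4, 5, 6, 8, 9, 10, 11, 12}, which has 9 elements.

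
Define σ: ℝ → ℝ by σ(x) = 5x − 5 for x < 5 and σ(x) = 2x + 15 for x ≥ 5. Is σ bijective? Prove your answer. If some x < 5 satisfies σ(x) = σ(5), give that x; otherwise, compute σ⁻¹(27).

Both pieces are strictly increasing (slopes 5 and 2), so each is injective on its own interval.
The left piece maps (−∞, 5) onto (−∞, 20); the right piece maps [5, ∞) onto [25, ∞).
The images leave a gap (20 has no preimage), so σ is not surjective, hence not bijective.
Because the two images are disjoint, no x < 5 has σ(x) = σ(5), so we compute σ⁻¹(27): 27 lies in [25, ∞), so solve 2x + 15 = 27: x = (27 − 15)/2 = 6.

6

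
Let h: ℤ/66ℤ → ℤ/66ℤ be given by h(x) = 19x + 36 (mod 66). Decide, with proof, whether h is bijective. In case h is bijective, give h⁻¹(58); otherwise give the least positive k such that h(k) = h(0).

Recall that h is injective if h(s) = h(t) implies s = t.
If h(s) = h(t), then 19s ≡ 19t (mod 66). Because gcd(19, 66) = 1, we may cancel 19 to get s ≡ t (mod 66).
We now compute 19⁻¹ mod 66 explicitly. Euclid's algorithm: 66 = 3·19 + 9, 19 = 2·9 + 1; back-substituting gives 1 = 7·19 − 2·66, so 19⁻¹ ≡ 7 (mod 66).
Then y ↦ 7(y − 36) is a two-sided inverse to h, so every y ∈ ℤ/66ℤ has a preimage.
Thus h is bijective.
Since h is bijective, we find h⁻¹(58): we need 19x ≡ 58 − 36 ≡ 22 (mod 66). Using 19⁻¹ = 7: x ≡ 7·22 = 154 = 2·66 + 22, so x = 22.
Check: h(22) = 19·22 + 36 = 454 = 6·66 + 58 ≡ 58 (mod 66).

22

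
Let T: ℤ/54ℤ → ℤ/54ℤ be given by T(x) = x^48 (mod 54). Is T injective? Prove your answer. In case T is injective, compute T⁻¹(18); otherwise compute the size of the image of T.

8

T(0) = 0^48 = 0.
T(6): Repeated squaring mod 54: 6^1 ≡ 6, 6^2 ≡ 6² = 36, 6^4 ≡ 36² = 1296 ≡ 0, 6^8 ≡ 0² = 0, 6^16 ≡ 0² = 0, 6^32 ≡ 0² = 0. Since 48 = 32 + 16, 6^48 ≡ 0·0: 0·0 = 0. So 6^48 ≡ 0 (mod 54).
So T(0) = T(6) = 0 while 0 ≠ 6, therefore T is not injective.
Since T is not injective, we determine |image(T)|. Computing x^48 mod 54 for each x (by repeated squaring, reducing mod 54 at every step), the values T(0), T(1), …, T(53) are: 0, 1, 46, 27, 10, 37, 0, 19, 28, 27, 28, 19, 0, 37, 10, 27, 46, 1, 0, 1, 46, 27, 10, 37, 0, 19, 28, 27, 28, 19, 0, 37, 10, 27, 46, 1, 0, 1, 46, 27, 10, 37, 0, 19, 28, 27, 28, 19, 0, 37, 10, 27, 46, 1.
The distinct values are {0, 1, 10, 19, 27, 28, 37, 46}; there are 8 of them.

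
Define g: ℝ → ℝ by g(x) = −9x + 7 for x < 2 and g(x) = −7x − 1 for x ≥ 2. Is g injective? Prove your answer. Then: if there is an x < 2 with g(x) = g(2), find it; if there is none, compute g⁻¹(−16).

15/7

Both pieces are strictly decreasing (slopes −9 and −7), so each is injective on its own interval.
The left piece maps (−∞, 2) onto (−11, ∞); the right piece maps [2, ∞) onto (−∞, −15].
These images are disjoint, so no value is attained by both pieces. Hence g is injective.
Because the two images are disjoint, no x < 2 has g(x) = g(2), so we compute g⁻¹(−16): −16 lies in (−∞, −15], so solve −7x − 1 = −16: x = (−16 + 1)/(−7) = 15/7.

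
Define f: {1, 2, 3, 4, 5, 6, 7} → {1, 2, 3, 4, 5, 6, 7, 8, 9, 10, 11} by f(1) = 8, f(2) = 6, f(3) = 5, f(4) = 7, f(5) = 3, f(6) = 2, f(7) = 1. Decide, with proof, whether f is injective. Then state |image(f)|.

The values f(1), …, f(7) are 8, 6, 5, 7, 3, 2, 1 — all distinct.
So f(s) = f(t) only when s = t, and f is injective.
The image of f is {1, 2, 3, 5, 6, 7, 8}, which has 7 elements.

7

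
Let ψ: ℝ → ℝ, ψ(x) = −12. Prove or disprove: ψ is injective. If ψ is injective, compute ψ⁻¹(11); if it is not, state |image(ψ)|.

By definition, ψ is injective if ψ(s) = ψ(t) implies s = t.
ψ(0) = −12 = ψ(1) with 0 ≠ 1, so ψ is not injective.
Since ψ is not injective, we state |image(ψ)|: the image of ψ is {−12}, which has 1 element.

1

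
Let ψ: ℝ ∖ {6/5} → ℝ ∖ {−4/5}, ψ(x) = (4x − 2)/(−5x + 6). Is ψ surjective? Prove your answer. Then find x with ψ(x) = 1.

8/9

For any y ≠ −4/5, solving y(−5x + 6) = 4x − 2 for x gives a well-defined x ≠ 6/5. So ψ is surjective.
Solving ψ(x) = 1: cross-multiplying gives 4x − 2 = 1(−5x + 6), which rearranges to 9x = 8, so x = 8/9.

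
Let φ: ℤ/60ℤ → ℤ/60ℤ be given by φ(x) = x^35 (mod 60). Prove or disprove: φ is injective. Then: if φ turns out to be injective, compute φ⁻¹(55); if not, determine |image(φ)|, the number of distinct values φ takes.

45

φ(0) = 0^35 = 0.
φ(30): Repeated squaring mod 60: 30^1 ≡ 30, 30^2 ≡ 30² = 900 ≡ 0, 30^4 ≡ 0² = 0, 30^8 ≡ 0² = 0, 30^16 ≡ 0² = 0, 30^32 ≡ 0² = 0. Since 35 = 32 + 2 + 1, 30^35 ≡ 0·0·30: 0·0 = 0, then 0·30 = 0. So 30^35 ≡ 0 (mod 60).
So φ(0) = φ(30) = 0 while 0 ≠ 30, hence φ is not injective.
Since φ is not injective, we determine |image(φ)|. Computing x^35 mod 60 for each x (by repeated squaring, reducing mod 60 at every step), the values φ(0), φ(1), …, φ(59) are: 0, 1, 8, 27, 4, 5, 36, 43, 32, 9, 40, 11, 48, 37, 44, 15, 16, 53, 12, 19, 20, 21, 28, 47, 24, 25, 56, 3, 52, 29, 0, 31, 8, 57, 4, 35, 36, 13, 32, 39, 40, 41, 48, 7, 44, 45, 16, 23, 12, 49, 20, 51, 28, 17, 24, 55, 56, 33, 52, 59.
The distinct values are {0, 1, 3, 4, 5, 7, 8, 9, 11, 12, 13, 15, 16, 17, 19, 20, 21, 23, 24, 25, 27, 28, 29, 31, 32, 33, 35, 36, 37, 39, 40, 41, 43, 44, 45, 47, 48, 49, 51, 52, 53, 55, 56, 57, 59}; there are 45 of them.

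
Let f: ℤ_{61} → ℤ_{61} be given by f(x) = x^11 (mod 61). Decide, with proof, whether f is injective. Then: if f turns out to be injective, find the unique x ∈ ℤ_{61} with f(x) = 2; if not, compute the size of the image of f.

35

Since 61 is prime, the nonzero elements of ℤ_{61} form a cyclic group of order 60.
As gcd(11, 60) = 1, raising to the 11th power is a bijection on this group: if u^11 ≡ v^11 then (uv^{−1})^11 = 1, and the only element of order dividing gcd(11, 60) = 1 is 1, so u = v.
With f(0) = 0 this makes f injective on all of ℤ_{61}, hence bijective (finite equal-size domain and codomain). In particular f is injective.
Since f is injective, we find the preimage of 2. The inverse of x ↦ x^11 on (ℤ_{61})^× is x ↦ x^11, because 11·11 = 121 = 2·60 + 1 ≡ 1 (mod 60) and x^{60} = 1 for x ≠ 0 (Fermat). So f⁻¹(2) = 2^11 mod 61.
Repeated squaring mod 61: 2^1 ≡ 2, 2^2 ≡ 2² = 4, 2^4 ≡ 4² = 16, 2^8 ≡ 16² = 256 ≡ 12. Since 11 = 8 + 2 + 1, 2^11 ≡ 12·4·2: 12·4 = 48, then 48·2 = 96 ≡ 35. So 2^11 ≡ 35 (mod 61).
Hence f⁻¹(2) = 35.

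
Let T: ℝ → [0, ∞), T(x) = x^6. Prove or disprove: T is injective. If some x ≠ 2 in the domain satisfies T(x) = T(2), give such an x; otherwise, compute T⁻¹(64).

-2

T(2) = 64 = (−2)^6 = T(−2) (since 6 is even), with 2 ≠ −2. So T is not injective.
For the follow-up, such an x exists: taking x = −2 ∈ ℝ gives T(−2) = 64 = T(2) with −2 ≠ 2.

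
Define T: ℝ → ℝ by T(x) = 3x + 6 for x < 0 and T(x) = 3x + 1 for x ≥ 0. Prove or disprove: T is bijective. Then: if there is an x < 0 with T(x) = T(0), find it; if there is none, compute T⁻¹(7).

-5/3

Both pieces are strictly increasing (slopes 3 and 3), so each is injective on its own interval.
The left piece maps (−∞, 0) onto (−∞, 6); the right piece maps [0, ∞) onto [1, ∞).
These images overlap. In particular T(0) = 1 (right piece), and solving 3x + 6 = 1 on the left piece gives x = −5/3 < 0.
So T(−5/3) = T(0) with −5/3 ≠ 0, and T is not injective, hence not bijective. This x = −5/3 is the requested value below 0.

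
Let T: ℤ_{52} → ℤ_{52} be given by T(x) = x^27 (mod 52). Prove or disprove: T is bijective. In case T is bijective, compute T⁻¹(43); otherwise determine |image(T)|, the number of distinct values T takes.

15

T(2): Repeated squaring mod 52: 2^1 ≡ 2, 2^2 ≡ 2² = 4, 2^4 ≡ 4² = 16, 2^8 ≡ 16² = 256 ≡ 48, 2^16 ≡ 48² = 2304 ≡ 16. Since 27 = 16 + 8 + 2 + 1, 2^27 ≡ 16·48·4·2: 16·48 = 768 ≡ 40, then 40·4 = 160 ≡ 4, then 4·2 = 8. So 2^27 ≡ 8 (mod 52).
T(6): Repeated squaring mod 52: 6^1 ≡ 6, 6^2 ≡ 6² = 36, 6^4 ≡ 36² = 1296 ≡ 48, 6^8 ≡ 48² = 2304 ≡ 16, 6^16 ≡ 16² = 256 ≡ 48. Since 27 = 16 + 8 + 2 + 1, 6^27 ≡ 48·16·36·6: 48·16 = 768 ≡ 40, then 40·36 = 1440 ≡ 36, then 36·6 = 216 ≡ 8. So 6^27 ≡ 8 (mod 52).
So T(2) = T(6) = 8 while 2 ≠ 6, thus T is not injective, hence not bijective.
Since T is not bijective, we determine |image(T)|. Computing x^27 mod 52 for each x (by repeated squaring, reducing mod 52 at every step), the values T(0), T(1), …, T(51) are: 0, 1, 8, 27, 12, 21, 8, 31, 44, 1, 12, 31, 12, 13, 40, 47, 40, 25, 8, 47, 44, 5, 40, 51, 44, 25, 0, 27, 8, 1, 12, 47, 8, 5, 44, 27, 12, 5, 12, 39, 40, 21, 40, 51, 8, 21, 44, 31, 40, 25, 44, 51.
The distinct values are {0, 1, 5, 8, 12, 13, 21, 25, 27, 31, 39, 40, 44, 47, 51}; there are 15 of them.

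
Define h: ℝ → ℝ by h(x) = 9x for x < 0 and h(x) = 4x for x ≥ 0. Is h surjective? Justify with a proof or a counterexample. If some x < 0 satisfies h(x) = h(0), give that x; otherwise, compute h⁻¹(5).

5/4

Both pieces are strictly increasing (slopes 9 and 4), so each is injective on its own interval.
The left piece maps (−∞, 0) onto (−∞, 0); the right piece maps [0, ∞) onto [0, ∞).
These images together cover ℝ, so h is surjective.
Because the two images are disjoint, no x < 0 has h(x) = h(0), so we compute h⁻¹(5): 5 lies in [0, ∞), so solve 4x = 5: x = (5 − 0)/4 = 5/4.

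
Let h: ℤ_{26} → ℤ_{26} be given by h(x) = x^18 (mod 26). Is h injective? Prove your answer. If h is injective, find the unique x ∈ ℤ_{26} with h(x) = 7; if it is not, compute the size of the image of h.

h(1) = 1^18 = 1.
h(3): Repeated squaring mod 26: 3^1 ≡ 3, 3^2 ≡ 3² = 9, 3^4 ≡ 9² = 81 ≡ 3, 3^8 ≡ 3² = 9, 3^16 ≡ 9² = 81 ≡ 3. Since 18 = 16 + 2, 3^18 ≡ 3·9: 3·9 = 27 ≡ 1. So 3^18 ≡ 1 (mod 26).
So h(1) = h(3) = 1 while 1 ≠ 3, therefore h is not injective.
Since h is not injective, we determine |image(h)|. Computing x^18 mod 26 for each x (by repeated squaring, reducing mod 26 at every step), the values h(0), h(1), …, h(25) are: 0, 1, 12, 1, 14, 25, 12, 25, 12, 1, 14, 25, 14, 13, 14, 25, 14, 1, 12, 25, 12, 25, 14, 1, 12, 1.
The distinct values are {0, 1, 12, 13, 14, 25}; there are 6 of them.

6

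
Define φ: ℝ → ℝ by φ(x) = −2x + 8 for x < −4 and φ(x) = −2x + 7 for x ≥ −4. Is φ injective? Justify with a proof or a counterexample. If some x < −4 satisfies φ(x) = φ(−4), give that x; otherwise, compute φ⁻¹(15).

-4

Both pieces are strictly decreasing (slopes −2 and −2), so each is injective on its own interval.
The left piece maps (−∞, −4) onto (16, ∞); the right piece maps [−4, ∞) onto (−∞, 15].
These images are disjoint, so no value is attained by both pieces. So φ is injective.
Because the two images are disjoint, no x < −4 has φ(x) = φ(−4), so we compute φ⁻¹(15): 15 lies in (−∞, 15], so solve −2x + 7 = 15: x = (15 − 7)/(−2) = −4.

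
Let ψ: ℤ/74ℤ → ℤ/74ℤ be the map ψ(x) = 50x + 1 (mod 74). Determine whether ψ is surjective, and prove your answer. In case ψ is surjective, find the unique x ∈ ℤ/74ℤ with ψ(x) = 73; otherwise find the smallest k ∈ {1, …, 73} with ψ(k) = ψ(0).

37

Recall that ψ is surjective if every y in the codomain equals ψ(x) for some x in the domain.
Since gcd(50, 74) = 2, we have 50x ≡ 0 (mod 2) for all x, so ψ(x) ≡ 1 (mod 2).
But 0 ≢ 1 (mod 2), so 0 ∈ ℤ/74ℤ has no preimage. Therefore ψ is not surjective.
Since ψ is not surjective, we find the least positive k with ψ(k) = ψ(0): this means 50k ≡ 0 (mod 74), i.e. 74 ∣ 50k. Since gcd(50, 74) = 2, dividing through by 2 this holds exactly when 37 ∣ 25k, and as gcd(25, 37) = 1, exactly when 37 ∣ k.
The smallest positive such k is 37.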